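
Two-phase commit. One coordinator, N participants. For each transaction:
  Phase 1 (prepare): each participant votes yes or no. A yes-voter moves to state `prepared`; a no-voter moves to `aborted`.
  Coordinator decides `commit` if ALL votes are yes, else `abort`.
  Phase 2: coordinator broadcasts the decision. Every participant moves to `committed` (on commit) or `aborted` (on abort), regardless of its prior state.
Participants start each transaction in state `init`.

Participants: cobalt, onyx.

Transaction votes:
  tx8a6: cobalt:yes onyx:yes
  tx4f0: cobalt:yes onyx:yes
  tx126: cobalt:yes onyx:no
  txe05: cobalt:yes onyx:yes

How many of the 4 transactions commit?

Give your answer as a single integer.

tx8a6: all yes -> commit (commits=1)
tx4f0: all yes -> commit (commits=2)
tx126: no from onyx -> abort (commits=2)
txe05: all yes -> commit (commits=3)

Answer: 3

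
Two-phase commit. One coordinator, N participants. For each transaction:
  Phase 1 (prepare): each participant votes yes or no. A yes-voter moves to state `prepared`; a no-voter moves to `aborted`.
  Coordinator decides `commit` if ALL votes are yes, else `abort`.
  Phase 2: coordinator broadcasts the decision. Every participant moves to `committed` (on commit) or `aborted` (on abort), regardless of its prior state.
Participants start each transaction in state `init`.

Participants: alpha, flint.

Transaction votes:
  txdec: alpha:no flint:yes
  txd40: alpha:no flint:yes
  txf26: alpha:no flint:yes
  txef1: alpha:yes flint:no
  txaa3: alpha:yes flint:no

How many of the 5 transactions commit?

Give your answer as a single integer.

txdec: no from alpha -> abort (commits=0)
txd40: no from alpha -> abort (commits=0)
txf26: no from alpha -> abort (commits=0)
txef1: no from flint -> abort (commits=0)
txaa3: no from flint -> abort (commits=0)

Answer: 0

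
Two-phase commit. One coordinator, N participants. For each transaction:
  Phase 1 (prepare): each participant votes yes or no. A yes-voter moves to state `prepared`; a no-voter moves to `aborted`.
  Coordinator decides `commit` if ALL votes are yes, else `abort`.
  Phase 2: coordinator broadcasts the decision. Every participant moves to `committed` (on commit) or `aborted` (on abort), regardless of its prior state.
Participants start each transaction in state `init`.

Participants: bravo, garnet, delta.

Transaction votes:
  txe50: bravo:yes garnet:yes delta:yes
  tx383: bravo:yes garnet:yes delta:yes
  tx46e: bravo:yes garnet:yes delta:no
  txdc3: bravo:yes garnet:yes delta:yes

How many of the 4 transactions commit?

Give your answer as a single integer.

txe50: all yes -> commit (commits=1)
tx383: all yes -> commit (commits=2)
tx46e: no from delta -> abort (commits=2)
txdc3: all yes -> commit (commits=3)

Answer: 3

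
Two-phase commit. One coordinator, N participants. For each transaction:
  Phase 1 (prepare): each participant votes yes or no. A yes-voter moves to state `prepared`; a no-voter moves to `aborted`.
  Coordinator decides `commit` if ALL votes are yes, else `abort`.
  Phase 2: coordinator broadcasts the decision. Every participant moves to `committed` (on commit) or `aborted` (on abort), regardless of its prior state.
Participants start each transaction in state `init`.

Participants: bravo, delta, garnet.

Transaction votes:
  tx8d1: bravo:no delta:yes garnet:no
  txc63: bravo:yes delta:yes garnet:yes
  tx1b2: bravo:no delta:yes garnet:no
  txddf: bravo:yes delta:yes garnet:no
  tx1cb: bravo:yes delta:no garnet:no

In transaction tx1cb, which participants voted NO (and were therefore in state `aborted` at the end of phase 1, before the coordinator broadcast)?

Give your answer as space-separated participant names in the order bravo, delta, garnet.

Txn tx1cb phase 1: bravo yes -> prepared; delta no -> aborted; garnet no -> aborted

Answer: delta garnet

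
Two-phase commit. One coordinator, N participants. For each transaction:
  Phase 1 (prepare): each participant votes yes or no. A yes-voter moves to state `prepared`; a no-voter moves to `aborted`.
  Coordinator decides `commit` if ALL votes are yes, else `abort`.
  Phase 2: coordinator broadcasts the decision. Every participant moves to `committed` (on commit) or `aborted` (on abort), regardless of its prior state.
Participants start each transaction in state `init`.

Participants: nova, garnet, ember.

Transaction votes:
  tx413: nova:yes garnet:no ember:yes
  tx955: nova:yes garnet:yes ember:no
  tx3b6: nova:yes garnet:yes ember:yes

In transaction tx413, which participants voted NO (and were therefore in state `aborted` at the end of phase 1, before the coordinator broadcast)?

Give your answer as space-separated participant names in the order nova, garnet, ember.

Txn tx413 phase 1: nova yes -> prepared; garnet no -> aborted; ember yes -> prepared

Answer: garnet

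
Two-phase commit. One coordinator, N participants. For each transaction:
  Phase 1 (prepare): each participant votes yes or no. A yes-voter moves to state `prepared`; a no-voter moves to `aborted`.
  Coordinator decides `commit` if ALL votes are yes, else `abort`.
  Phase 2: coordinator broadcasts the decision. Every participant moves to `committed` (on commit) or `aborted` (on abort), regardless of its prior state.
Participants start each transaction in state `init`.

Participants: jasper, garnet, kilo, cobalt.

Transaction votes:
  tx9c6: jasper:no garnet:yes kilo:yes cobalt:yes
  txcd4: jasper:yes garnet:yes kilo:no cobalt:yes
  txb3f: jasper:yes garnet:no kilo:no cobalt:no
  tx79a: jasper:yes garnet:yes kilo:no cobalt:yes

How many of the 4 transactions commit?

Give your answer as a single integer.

tx9c6: no from jasper -> abort (commits=0)
txcd4: no from kilo -> abort (commits=0)
txb3f: no from garnet, kilo, cobalt -> abort (commits=0)
tx79a: no from kilo -> abort (commits=0)

Answer: 0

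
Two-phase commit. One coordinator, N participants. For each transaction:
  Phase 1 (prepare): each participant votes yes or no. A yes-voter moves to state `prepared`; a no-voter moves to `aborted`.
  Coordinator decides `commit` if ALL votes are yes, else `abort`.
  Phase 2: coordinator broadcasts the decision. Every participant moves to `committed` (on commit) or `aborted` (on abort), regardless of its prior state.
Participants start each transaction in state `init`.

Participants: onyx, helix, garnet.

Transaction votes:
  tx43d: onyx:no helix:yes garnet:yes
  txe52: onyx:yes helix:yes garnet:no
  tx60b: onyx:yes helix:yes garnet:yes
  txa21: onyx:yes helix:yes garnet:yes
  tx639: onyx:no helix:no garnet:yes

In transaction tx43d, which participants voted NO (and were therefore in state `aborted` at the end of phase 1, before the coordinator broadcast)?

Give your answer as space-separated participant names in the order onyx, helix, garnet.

Txn tx43d phase 1: onyx no -> aborted; helix yes -> prepared; garnet yes -> prepared

Answer: onyx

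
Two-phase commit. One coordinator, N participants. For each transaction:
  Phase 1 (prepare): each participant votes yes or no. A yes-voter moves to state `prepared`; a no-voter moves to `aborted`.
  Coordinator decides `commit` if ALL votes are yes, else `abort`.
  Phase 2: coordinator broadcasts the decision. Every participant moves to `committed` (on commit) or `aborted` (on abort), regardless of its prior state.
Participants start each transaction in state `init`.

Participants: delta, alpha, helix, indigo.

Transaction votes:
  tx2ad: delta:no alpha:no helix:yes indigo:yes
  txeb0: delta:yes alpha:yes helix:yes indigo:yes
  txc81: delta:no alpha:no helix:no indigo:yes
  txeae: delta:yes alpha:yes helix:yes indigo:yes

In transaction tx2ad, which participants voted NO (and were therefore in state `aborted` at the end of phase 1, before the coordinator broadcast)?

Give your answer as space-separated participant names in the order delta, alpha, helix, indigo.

Txn tx2ad phase 1: delta no -> aborted; alpha no -> aborted; helix yes -> prepared; indigo yes -> prepared

Answer: delta alpha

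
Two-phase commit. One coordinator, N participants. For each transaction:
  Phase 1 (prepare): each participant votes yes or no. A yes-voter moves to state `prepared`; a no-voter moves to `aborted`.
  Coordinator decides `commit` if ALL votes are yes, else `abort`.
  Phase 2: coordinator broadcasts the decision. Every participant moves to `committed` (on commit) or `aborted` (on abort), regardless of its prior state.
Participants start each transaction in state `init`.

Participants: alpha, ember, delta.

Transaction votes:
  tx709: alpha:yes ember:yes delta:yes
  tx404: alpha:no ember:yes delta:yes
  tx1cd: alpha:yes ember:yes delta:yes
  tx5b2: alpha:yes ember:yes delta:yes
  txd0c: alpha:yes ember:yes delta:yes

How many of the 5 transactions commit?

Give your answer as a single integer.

Answer: 4

Derivation:
tx709: all yes -> commit (commits=1)
tx404: no from alpha -> abort (commits=1)
tx1cd: all yes -> commit (commits=2)
tx5b2: all yes -> commit (commits=3)
txd0c: all yes -> commit (commits=4)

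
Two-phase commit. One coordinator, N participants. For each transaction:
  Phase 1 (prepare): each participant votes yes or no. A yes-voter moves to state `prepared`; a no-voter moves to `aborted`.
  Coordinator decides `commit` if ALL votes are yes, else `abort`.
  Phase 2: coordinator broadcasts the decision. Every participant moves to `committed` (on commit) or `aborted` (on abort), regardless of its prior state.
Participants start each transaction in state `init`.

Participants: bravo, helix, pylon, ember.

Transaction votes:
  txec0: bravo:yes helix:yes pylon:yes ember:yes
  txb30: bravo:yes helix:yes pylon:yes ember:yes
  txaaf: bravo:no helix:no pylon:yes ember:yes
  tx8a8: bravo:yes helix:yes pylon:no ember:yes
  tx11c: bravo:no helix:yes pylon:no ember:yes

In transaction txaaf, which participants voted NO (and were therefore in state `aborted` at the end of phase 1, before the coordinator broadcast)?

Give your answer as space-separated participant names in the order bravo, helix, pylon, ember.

Answer: bravo helix

Derivation:
Txn txaaf phase 1: bravo no -> aborted; helix no -> aborted; pylon yes -> prepared; ember yes -> prepared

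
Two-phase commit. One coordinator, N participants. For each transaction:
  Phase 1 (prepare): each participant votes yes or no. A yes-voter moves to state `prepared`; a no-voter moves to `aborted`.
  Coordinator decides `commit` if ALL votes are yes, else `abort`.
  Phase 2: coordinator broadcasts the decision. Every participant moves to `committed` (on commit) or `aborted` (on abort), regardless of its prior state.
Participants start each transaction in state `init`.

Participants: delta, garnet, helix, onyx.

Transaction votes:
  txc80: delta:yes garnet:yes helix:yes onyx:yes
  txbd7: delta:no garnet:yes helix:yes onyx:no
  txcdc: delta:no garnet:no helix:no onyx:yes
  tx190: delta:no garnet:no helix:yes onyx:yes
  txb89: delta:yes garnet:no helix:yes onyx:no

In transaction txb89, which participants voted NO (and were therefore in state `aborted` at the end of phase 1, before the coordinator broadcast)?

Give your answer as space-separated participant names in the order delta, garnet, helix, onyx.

Txn txb89 phase 1: delta yes -> prepared; garnet no -> aborted; helix yes -> prepared; onyx no -> aborted

Answer: garnet onyx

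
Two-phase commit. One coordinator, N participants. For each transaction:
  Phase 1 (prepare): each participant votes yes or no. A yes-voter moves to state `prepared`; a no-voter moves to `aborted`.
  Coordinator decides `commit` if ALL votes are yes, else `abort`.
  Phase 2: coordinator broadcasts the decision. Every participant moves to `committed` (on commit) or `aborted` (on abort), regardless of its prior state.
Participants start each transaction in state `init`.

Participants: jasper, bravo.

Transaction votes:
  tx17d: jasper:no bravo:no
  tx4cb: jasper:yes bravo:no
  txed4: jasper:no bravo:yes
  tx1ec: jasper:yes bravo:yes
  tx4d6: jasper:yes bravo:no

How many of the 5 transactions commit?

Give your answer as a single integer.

tx17d: no from jasper, bravo -> abort (commits=0)
tx4cb: no from bravo -> abort (commits=0)
txed4: no from jasper -> abort (commits=0)
tx1ec: all yes -> commit (commits=1)
tx4d6: no from bravo -> abort (commits=1)

Answer: 1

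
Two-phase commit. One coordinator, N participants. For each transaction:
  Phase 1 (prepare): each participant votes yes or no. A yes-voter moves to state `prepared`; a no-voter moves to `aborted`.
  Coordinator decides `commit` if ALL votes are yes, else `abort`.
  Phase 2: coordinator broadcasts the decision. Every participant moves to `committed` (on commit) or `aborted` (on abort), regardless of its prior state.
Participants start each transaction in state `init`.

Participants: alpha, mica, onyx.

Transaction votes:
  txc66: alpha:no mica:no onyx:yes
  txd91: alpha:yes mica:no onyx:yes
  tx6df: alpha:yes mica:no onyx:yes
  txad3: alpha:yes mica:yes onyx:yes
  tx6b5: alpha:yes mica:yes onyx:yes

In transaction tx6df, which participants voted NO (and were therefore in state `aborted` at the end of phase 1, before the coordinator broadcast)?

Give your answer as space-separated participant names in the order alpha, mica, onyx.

Txn tx6df phase 1: alpha yes -> prepared; mica no -> aborted; onyx yes -> prepared

Answer: mica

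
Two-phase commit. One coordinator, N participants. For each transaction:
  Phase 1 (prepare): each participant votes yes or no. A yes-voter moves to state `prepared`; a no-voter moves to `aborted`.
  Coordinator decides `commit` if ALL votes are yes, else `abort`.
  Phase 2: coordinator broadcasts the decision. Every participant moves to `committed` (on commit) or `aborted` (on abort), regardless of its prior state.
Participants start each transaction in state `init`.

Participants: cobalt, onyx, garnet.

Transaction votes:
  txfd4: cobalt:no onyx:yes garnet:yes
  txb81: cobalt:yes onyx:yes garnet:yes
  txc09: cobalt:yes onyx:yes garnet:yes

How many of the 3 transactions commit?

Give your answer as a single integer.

txfd4: no from cobalt -> abort (commits=0)
txb81: all yes -> commit (commits=1)
txc09: all yes -> commit (commits=2)

Answer: 2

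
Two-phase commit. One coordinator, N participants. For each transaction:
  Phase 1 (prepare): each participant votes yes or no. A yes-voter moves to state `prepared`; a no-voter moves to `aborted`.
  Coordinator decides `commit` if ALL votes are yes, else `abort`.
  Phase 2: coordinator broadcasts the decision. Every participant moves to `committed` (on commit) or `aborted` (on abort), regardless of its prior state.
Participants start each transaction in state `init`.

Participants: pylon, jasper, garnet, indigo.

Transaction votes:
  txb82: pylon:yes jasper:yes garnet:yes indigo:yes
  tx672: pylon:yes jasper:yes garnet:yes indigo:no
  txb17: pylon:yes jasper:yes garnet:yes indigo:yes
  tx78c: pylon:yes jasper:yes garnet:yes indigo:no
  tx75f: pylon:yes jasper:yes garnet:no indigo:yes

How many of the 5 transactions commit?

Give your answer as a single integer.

txb82: all yes -> commit (commits=1)
tx672: no from indigo -> abort (commits=1)
txb17: all yes -> commit (commits=2)
tx78c: no from indigo -> abort (commits=2)
tx75f: no from garnet -> abort (commits=2)

Answer: 2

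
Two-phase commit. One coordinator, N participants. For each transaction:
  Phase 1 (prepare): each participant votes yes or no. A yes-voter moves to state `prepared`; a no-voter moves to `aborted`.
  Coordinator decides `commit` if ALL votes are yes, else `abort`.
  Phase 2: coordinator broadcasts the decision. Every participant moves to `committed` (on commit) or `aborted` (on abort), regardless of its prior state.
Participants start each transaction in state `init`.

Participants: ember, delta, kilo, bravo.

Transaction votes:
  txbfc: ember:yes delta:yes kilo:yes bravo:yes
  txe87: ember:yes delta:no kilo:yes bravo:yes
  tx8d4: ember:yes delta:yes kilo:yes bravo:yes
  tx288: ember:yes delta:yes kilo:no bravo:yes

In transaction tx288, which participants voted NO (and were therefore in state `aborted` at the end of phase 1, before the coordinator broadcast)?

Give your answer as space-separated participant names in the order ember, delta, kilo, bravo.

Txn tx288 phase 1: ember yes -> prepared; delta yes -> prepared; kilo no -> aborted; bravo yes -> prepared

Answer: kilo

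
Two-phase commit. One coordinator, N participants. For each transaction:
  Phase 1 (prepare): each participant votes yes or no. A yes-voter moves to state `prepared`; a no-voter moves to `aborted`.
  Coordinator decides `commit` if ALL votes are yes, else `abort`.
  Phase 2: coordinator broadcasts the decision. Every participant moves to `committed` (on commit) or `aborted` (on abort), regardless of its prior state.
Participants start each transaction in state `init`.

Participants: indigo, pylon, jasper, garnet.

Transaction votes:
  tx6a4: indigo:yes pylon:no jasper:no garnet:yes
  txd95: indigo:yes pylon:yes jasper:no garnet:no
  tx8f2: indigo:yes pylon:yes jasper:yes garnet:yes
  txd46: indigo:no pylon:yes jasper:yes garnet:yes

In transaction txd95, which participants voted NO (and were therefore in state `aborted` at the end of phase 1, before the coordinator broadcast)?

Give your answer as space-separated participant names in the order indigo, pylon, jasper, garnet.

Answer: jasper garnet

Derivation:
Txn txd95 phase 1: indigo yes -> prepared; pylon yes -> prepared; jasper no -> aborted; garnet no -> aborted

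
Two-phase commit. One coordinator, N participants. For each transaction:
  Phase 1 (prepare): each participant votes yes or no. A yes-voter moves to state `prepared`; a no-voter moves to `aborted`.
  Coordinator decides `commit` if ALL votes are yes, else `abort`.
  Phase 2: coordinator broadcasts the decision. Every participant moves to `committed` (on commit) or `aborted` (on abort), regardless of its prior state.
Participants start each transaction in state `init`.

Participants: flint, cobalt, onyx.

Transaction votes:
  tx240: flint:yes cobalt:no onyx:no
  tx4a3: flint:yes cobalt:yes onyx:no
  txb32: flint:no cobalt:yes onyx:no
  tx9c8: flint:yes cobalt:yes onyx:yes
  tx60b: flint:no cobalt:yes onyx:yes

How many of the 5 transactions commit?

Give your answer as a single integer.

Answer: 1

Derivation:
tx240: no from cobalt, onyx -> abort (commits=0)
tx4a3: no from onyx -> abort (commits=0)
txb32: no from flint, onyx -> abort (commits=0)
tx9c8: all yes -> commit (commits=1)
tx60b: no from flint -> abort (commits=1)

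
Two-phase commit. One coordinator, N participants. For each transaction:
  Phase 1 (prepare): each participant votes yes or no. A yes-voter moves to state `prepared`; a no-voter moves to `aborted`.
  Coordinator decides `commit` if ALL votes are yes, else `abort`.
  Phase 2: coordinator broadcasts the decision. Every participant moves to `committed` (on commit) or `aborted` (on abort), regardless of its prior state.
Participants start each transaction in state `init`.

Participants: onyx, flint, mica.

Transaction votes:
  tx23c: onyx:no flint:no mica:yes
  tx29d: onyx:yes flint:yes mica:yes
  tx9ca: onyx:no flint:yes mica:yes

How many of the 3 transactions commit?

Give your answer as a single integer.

Answer: 1

Derivation:
tx23c: no from onyx, flint -> abort (commits=0)
tx29d: all yes -> commit (commits=1)
tx9ca: no from onyx -> abort (commits=1)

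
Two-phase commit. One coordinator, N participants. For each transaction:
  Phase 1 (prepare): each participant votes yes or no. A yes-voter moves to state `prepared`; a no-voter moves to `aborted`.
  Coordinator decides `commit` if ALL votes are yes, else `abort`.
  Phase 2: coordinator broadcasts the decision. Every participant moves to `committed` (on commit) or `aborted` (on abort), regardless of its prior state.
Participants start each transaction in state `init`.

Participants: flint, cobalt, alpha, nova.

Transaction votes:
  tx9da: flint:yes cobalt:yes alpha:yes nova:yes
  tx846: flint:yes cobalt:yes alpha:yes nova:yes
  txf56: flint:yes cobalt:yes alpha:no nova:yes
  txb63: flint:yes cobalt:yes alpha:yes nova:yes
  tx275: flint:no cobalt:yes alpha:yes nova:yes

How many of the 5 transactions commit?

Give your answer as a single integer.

tx9da: all yes -> commit (commits=1)
tx846: all yes -> commit (commits=2)
txf56: no from alpha -> abort (commits=2)
txb63: all yes -> commit (commits=3)
tx275: no from flint -> abort (commits=3)

Answer: 3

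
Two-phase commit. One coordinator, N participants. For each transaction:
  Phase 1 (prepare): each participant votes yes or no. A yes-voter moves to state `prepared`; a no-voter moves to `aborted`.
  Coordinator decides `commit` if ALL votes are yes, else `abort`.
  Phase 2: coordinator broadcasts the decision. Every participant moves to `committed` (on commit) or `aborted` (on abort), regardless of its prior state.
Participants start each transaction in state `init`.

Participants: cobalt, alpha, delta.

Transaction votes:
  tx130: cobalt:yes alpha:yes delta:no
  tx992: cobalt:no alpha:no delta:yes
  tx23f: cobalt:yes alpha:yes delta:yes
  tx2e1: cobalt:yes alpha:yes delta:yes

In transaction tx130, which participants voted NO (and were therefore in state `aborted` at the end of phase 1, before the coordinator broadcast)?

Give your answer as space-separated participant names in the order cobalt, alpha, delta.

Txn tx130 phase 1: cobalt yes -> prepared; alpha yes -> prepared; delta no -> aborted

Answer: delta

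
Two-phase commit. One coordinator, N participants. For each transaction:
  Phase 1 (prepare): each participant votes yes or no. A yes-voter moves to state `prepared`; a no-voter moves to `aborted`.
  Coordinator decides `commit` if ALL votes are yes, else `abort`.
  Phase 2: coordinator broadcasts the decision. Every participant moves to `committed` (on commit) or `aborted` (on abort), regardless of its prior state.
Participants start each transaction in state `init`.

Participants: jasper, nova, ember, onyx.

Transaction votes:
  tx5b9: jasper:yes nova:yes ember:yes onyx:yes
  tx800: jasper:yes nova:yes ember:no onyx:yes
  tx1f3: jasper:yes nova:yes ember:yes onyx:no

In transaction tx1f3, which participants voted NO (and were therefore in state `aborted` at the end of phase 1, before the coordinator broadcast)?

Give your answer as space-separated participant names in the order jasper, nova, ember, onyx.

Txn tx1f3 phase 1: jasper yes -> prepared; nova yes -> prepared; ember yes -> prepared; onyx no -> aborted

Answer: onyx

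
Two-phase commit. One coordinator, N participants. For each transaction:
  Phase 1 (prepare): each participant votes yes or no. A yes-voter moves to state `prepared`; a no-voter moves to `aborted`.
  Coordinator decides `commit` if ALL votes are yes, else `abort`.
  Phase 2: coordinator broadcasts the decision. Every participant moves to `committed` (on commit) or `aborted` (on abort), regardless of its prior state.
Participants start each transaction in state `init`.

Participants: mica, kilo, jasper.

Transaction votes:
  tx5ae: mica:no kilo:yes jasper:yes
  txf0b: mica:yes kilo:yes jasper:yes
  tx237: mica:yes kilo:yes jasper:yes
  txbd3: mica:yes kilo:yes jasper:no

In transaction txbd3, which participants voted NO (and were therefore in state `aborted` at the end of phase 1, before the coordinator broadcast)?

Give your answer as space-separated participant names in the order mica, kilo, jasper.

Answer: jasper

Derivation:
Txn txbd3 phase 1: mica yes -> prepared; kilo yes -> prepared; jasper no -> aborted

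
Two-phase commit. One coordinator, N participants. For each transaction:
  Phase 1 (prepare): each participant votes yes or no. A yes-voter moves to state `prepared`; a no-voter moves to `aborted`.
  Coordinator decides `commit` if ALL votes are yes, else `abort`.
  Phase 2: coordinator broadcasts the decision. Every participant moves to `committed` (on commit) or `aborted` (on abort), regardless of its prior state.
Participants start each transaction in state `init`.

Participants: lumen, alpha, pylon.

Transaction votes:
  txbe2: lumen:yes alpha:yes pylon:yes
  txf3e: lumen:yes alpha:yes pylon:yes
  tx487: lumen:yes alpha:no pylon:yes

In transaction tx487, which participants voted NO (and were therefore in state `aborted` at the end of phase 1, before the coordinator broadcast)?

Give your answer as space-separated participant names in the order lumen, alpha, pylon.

Txn tx487 phase 1: lumen yes -> prepared; alpha no -> aborted; pylon yes -> prepared

Answer: alpha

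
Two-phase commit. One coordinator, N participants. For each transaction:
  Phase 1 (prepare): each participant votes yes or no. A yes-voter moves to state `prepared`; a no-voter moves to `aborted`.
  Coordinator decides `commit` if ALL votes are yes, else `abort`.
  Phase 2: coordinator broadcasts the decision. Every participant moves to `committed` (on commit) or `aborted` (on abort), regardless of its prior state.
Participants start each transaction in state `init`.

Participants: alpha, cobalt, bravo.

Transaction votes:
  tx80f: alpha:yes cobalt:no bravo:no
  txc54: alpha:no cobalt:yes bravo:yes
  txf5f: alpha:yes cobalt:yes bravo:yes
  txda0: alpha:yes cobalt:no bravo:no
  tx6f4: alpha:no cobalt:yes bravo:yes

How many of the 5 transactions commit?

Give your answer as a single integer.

tx80f: no from cobalt, bravo -> abort (commits=0)
txc54: no from alpha -> abort (commits=0)
txf5f: all yes -> commit (commits=1)
txda0: no from cobalt, bravo -> abort (commits=1)
tx6f4: no from alpha -> abort (commits=1)

Answer: 1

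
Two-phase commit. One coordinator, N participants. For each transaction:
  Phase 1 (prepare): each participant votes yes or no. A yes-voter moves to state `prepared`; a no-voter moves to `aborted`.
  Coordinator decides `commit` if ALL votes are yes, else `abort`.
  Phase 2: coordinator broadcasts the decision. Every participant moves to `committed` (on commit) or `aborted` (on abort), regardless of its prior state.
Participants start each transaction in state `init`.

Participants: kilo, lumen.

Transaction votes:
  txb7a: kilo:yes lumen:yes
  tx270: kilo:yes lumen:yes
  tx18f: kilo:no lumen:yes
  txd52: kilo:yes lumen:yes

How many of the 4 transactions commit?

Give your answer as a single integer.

Answer: 3

Derivation:
txb7a: all yes -> commit (commits=1)
tx270: all yes -> commit (commits=2)
tx18f: no from kilo -> abort (commits=2)
txd52: all yes -> commit (commits=3)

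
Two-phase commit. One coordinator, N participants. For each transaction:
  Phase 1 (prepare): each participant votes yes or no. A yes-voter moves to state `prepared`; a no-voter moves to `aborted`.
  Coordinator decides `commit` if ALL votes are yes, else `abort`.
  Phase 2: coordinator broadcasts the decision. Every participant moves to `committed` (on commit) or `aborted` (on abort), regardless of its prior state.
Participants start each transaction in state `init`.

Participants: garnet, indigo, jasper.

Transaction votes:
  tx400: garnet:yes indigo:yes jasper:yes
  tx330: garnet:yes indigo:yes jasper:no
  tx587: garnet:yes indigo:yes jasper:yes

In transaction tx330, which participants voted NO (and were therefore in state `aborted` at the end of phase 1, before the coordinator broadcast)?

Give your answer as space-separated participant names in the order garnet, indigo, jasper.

Txn tx330 phase 1: garnet yes -> prepared; indigo yes -> prepared; jasper no -> aborted

Answer: jasper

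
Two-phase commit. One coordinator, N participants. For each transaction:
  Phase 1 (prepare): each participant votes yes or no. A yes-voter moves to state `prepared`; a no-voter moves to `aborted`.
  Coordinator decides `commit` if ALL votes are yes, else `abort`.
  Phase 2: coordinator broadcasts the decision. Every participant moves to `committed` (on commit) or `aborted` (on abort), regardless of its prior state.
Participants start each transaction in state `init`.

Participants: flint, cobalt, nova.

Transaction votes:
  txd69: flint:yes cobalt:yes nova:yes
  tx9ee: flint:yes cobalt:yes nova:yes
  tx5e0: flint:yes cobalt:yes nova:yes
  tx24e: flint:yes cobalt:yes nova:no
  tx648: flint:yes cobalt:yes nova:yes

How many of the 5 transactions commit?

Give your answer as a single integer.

txd69: all yes -> commit (commits=1)
tx9ee: all yes -> commit (commits=2)
tx5e0: all yes -> commit (commits=3)
tx24e: no from nova -> abort (commits=3)
tx648: all yes -> commit (commits=4)

Answer: 4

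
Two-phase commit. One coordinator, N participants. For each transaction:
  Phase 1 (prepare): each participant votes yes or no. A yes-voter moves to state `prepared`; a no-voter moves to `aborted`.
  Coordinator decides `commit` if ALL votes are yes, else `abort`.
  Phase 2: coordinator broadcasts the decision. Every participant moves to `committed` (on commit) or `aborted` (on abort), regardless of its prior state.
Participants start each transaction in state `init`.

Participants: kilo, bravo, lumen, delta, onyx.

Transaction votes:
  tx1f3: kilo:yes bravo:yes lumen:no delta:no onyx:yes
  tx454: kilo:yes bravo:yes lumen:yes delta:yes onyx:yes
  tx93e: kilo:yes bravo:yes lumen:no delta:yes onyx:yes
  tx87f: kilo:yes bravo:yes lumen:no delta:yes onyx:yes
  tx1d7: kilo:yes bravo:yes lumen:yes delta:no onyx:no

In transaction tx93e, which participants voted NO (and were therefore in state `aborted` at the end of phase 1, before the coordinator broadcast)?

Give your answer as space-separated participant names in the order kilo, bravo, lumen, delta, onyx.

Txn tx93e phase 1: kilo yes -> prepared; bravo yes -> prepared; lumen no -> aborted; delta yes -> prepared; onyx yes -> prepared

Answer: lumen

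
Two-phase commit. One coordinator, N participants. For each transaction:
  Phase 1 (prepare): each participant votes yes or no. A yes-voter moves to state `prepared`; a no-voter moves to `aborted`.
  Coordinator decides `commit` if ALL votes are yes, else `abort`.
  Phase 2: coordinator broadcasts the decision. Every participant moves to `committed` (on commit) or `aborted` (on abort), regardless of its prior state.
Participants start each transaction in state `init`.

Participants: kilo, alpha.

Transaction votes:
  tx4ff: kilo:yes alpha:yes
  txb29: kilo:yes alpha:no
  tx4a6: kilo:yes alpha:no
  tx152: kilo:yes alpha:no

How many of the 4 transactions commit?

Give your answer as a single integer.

tx4ff: all yes -> commit (commits=1)
txb29: no from alpha -> abort (commits=1)
tx4a6: no from alpha -> abort (commits=1)
tx152: no from alpha -> abort (commits=1)

Answer: 1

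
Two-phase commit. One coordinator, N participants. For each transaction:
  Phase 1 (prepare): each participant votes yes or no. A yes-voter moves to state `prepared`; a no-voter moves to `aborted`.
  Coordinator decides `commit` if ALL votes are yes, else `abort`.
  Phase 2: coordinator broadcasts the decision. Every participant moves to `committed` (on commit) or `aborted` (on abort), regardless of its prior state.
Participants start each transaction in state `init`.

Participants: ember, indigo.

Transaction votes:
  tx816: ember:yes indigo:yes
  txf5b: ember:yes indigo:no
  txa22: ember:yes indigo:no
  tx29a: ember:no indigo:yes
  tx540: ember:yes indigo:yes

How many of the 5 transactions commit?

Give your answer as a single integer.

tx816: all yes -> commit (commits=1)
txf5b: no from indigo -> abort (commits=1)
txa22: no from indigo -> abort (commits=1)
tx29a: no from ember -> abort (commits=1)
tx540: all yes -> commit (commits=2)

Answer: 2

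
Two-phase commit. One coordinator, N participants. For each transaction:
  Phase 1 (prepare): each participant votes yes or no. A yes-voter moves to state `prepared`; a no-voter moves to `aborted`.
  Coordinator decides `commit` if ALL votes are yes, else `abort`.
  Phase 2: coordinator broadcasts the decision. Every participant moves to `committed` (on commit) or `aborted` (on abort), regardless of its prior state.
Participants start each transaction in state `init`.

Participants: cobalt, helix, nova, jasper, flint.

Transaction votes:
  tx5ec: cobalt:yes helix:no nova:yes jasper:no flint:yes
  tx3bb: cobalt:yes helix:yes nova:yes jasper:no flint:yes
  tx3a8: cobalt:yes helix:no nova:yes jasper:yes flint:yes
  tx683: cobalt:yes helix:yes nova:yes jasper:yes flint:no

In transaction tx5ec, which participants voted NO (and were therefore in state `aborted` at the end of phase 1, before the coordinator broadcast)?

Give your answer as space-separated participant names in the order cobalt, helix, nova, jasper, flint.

Answer: helix jasper

Derivation:
Txn tx5ec phase 1: cobalt yes -> prepared; helix no -> aborted; nova yes -> prepared; jasper no -> aborted; flint yes -> prepared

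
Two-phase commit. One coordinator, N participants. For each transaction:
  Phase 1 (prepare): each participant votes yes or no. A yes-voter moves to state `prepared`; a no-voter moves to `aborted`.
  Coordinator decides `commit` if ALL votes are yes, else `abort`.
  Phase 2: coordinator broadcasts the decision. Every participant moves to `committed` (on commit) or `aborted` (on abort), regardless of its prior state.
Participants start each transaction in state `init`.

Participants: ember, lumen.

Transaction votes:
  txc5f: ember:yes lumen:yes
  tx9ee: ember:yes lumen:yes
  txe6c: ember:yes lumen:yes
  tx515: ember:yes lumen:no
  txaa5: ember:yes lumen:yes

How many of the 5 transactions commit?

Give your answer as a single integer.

Answer: 4

Derivation:
txc5f: all yes -> commit (commits=1)
tx9ee: all yes -> commit (commits=2)
txe6c: all yes -> commit (commits=3)
tx515: no from lumen -> abort (commits=3)
txaa5: all yes -> commit (commits=4)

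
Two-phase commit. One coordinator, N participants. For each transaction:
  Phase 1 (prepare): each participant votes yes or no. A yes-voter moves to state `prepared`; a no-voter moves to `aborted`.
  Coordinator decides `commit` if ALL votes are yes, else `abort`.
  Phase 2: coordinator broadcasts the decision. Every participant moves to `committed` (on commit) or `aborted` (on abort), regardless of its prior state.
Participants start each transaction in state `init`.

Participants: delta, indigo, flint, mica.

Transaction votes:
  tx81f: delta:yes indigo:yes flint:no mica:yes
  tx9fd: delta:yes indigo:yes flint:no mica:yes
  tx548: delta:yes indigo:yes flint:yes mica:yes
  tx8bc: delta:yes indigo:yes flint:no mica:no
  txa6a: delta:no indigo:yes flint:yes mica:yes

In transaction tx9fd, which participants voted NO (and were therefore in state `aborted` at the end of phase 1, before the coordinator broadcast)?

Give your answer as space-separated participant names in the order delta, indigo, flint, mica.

Txn tx9fd phase 1: delta yes -> prepared; indigo yes -> prepared; flint no -> aborted; mica yes -> prepared

Answer: flint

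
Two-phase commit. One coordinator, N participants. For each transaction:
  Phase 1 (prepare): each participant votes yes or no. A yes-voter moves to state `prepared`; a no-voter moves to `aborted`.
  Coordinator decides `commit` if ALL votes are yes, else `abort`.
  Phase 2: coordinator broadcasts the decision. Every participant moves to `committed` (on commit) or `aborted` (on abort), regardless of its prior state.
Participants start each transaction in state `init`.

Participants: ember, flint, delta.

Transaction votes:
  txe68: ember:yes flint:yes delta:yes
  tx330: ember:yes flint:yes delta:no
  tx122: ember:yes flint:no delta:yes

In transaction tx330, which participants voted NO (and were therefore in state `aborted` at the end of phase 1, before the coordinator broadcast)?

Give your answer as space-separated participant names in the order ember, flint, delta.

Txn tx330 phase 1: ember yes -> prepared; flint yes -> prepared; delta no -> aborted

Answer: delta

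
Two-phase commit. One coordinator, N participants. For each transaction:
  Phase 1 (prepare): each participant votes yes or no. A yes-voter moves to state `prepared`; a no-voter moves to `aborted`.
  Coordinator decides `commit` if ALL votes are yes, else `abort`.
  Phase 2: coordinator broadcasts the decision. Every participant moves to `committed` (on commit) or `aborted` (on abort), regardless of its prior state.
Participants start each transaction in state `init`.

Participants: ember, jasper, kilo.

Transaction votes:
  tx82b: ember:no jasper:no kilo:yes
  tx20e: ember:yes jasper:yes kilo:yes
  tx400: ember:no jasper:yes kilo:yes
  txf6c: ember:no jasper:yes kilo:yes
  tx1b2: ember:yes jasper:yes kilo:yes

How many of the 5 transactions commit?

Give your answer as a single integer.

tx82b: no from ember, jasper -> abort (commits=0)
tx20e: all yes -> commit (commits=1)
tx400: no from ember -> abort (commits=1)
txf6c: no from ember -> abort (commits=1)
tx1b2: all yes -> commit (commits=2)

Answer: 2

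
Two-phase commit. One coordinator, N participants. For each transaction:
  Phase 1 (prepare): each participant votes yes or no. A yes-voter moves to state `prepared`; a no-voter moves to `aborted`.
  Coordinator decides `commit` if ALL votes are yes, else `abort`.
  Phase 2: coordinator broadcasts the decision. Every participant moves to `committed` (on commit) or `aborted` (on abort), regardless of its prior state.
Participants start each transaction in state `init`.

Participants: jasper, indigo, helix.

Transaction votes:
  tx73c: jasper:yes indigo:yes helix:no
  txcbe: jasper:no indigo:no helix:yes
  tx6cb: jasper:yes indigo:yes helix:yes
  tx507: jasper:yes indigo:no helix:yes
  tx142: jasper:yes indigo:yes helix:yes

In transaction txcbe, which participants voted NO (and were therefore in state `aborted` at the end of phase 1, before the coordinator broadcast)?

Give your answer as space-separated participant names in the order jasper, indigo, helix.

Answer: jasper indigo

Derivation:
Txn txcbe phase 1: jasper no -> aborted; indigo no -> aborted; helix yes -> prepared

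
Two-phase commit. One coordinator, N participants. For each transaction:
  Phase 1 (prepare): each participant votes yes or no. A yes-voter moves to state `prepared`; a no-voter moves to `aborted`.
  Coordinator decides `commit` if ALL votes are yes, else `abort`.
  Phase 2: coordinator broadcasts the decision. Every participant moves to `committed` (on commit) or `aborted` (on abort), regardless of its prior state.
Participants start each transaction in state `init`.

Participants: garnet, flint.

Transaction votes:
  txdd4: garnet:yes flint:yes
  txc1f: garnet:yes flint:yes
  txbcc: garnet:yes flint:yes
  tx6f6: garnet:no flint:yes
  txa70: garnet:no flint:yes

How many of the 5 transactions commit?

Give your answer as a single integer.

txdd4: all yes -> commit (commits=1)
txc1f: all yes -> commit (commits=2)
txbcc: all yes -> commit (commits=3)
tx6f6: no from garnet -> abort (commits=3)
txa70: no from garnet -> abort (commits=3)

Answer: 3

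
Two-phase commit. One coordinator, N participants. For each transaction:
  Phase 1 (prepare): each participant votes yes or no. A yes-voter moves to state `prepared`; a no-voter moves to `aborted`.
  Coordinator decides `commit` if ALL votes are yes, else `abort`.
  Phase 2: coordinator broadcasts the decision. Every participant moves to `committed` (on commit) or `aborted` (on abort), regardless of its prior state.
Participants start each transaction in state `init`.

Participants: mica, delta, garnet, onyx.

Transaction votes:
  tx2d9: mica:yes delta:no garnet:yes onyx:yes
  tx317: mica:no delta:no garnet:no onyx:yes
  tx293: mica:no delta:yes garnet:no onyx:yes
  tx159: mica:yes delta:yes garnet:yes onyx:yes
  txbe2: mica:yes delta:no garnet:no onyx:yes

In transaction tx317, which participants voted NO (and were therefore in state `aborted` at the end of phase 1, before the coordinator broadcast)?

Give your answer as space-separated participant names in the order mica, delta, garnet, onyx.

Answer: mica delta garnet

Derivation:
Txn tx317 phase 1: mica no -> aborted; delta no -> aborted; garnet no -> aborted; onyx yes -> prepared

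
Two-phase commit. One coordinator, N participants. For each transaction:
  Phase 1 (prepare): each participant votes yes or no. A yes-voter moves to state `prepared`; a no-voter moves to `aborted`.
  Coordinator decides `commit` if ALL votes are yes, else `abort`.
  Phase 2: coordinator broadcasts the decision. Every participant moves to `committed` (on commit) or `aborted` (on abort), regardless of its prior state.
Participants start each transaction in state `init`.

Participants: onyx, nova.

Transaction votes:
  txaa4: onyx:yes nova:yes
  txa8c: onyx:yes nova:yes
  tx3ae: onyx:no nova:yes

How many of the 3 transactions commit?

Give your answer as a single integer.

txaa4: all yes -> commit (commits=1)
txa8c: all yes -> commit (commits=2)
tx3ae: no from onyx -> abort (commits=2)

Answer: 2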